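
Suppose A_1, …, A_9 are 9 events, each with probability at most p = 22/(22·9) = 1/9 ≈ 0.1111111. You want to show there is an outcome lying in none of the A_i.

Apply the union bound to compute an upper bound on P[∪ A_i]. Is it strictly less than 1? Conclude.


Union bound: P[∪_{i=1}^{9} A_i] ≤ Σ_i P[A_i] ≤ 9·p = 9·(1/9) = 1.
Numerically: 1 ≈ 1.0000000.
Is 1 < 1? NO.
Since the bound 1 is ≥ 1, the union bound is uninformative here; it does NOT by itself certify existence.

9·p = 1 ≈ 1.0000000; existence NOT certified by the union bound.


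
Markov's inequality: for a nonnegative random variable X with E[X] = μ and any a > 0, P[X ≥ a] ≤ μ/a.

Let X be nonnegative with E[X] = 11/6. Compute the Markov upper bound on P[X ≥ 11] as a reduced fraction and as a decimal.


μ = E[X] = 11/6, a = 11.
Markov: P[X ≥ 11] ≤ μ/a = (11/6)/11 = 1/6.
Numerically: ≈ 0.166667.
(Since a = 11 > μ = 1.833333, the bound 1/6 is < 1 and informative.)

P[X ≥ 11] ≤ 1/6 ≈ 0.166667.


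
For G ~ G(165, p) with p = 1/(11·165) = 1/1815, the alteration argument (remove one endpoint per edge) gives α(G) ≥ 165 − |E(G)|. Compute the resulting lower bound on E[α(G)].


E[|E(G)|] = C(165, 2)·p = 13530 · (1/1815) = 82/11.
E[α(G)] ≥ n − E[|E(G)|] = 165 − 82/11 = 1733/11.
Numerically: ≈ 157.5455.
(This is only a lower bound; the true E[α(G)] may be larger.)

E[α(G)] ≥ 1733/11 ≈ 157.5455.


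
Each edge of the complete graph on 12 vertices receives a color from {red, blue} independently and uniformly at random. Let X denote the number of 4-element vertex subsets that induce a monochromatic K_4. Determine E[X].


Let X = Σ_S X_S over the C(12, 4) = 495 subsets S of size 4, where X_S = 1 if the K_4 on S is monochromatic.
For a fixed S, the K_4 on S has C(4, 2) = 6 edges. P[all 6 edges red] = (1/2)^6, and likewise for blue, so P[monochromatic] = 2·(1/2)^6 = 2^{1 − 6} = 1/32.
By linearity of expectation: E[X] = C(12, 4) · 2^{1 − 6} = 495 · 1/32 = 495/32.
Numerically: E[X] ≈ 15.468750.

E[X] = C(12,4)·2^(1−C(4,2)) = 495/32 ≈ 15.468750.


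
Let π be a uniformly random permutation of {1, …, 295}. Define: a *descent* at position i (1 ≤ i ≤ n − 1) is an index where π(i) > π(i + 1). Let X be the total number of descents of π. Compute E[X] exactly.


Write X = Σ X_I over i = 1, …, 294, with X_I the indicator of one descent.
There are 294 indicators.
For each fixed i, the pair (π(i), π(i+1)) is a uniformly random ordered pair of distinct values from {1, …, 295}; by symmetry P[π(i) > π(i+1)] = 1/2.
By linearity: E[X] = 294 · (1/2) = (295 − 1) · (1/2) = 147 ≈ 147.000.

E[X] = 147 = 147.000.


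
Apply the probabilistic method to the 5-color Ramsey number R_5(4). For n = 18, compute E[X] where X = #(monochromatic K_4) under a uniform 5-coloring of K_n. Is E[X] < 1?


E[X] = C(18, 4) · 5^{1 − 6} = 3060 · 5^{−5} = 3060/3125.
As a reduced fraction: E[X] = 612/625 ≈ 0.979200.
Is E[X] < 1? YES.
Since E[X] < 1, there exists a 5-coloring of K_{18} with no monochromatic K_4; hence R_5(4) > 18.

E[X] = 612/625 ≈ 0.979200; E[X] < 1, so R_5(4) > 18.


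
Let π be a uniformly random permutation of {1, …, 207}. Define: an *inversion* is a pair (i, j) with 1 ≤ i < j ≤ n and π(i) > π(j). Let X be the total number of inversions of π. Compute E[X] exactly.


Write X = Σ X_I over the C(207, 2) = 21321 pairs i < j, with X_I the indicator of one inversion.
There are 21321 indicators.
For each fixed pair i < j, the values π(i) and π(j) are two distinct elements of {1, …, 207} in uniformly random order; by symmetry P[π(i) > π(j)] = 1/2.
By linearity: E[X] = 21321 · (1/2) = C(207, 2) · (1/2) = 21321/2 = 21321/2 ≈ 10660.5000.

E[X] = 21321/2 = 10660.5000.


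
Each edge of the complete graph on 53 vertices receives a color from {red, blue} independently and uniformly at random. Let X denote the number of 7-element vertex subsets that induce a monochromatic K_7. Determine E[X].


Let X = Σ_S X_S over the C(53, 7) = 154143080 subsets S of size 7, where X_S = 1 if the K_7 on S is monochromatic.
For a fixed S, the K_7 on S has C(7, 2) = 21 edges. P[all 21 edges red] = (1/2)^21, and likewise for blue, so P[monochromatic] = 2·(1/2)^21 = 2^{1 − 21} = 1/1048576.
By linearity: E[X] = C(53, 7) · 2^{1 − 21} = 154143080 · 1/1048576 = 19267885/131072.
Numerically: E[X] ≈ 147.00230.

E[X] = C(53,7)·2^(1−C(7,2)) = 19267885/131072 ≈ 147.00230.


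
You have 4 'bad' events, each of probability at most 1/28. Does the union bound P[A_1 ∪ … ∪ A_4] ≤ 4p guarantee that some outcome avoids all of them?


Union bound: P[∪_{i=1}^{4} A_i] ≤ Σ_i P[A_i] ≤ 4·p = 4·(1/28) = 1/7.
Numerically: 1/7 ≈ 0.142857.
Is 1/7 < 1? YES.
Since P[∪ A_i] ≤ 1/7 < 1, the complement has P[∩ A_i^c] ≥ 1 − 1/7 = 6/7 > 0, so some outcome avoids every A_i.

4·p = 1/7 ≈ 0.142857; existence CERTIFIED by the union bound.


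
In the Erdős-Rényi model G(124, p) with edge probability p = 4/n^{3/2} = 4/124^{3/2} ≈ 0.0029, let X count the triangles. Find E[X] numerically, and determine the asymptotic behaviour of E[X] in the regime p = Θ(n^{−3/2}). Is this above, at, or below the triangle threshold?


Number of potential triangles: C(124, 3) = 310124.
Each occurs with probability p³ ≈ (0.0029)³ ≈ 2.43099e-08.
By linearity: E[X] = C(124, 3)·p³ ≈ 310124 · 2.43099e-08 ≈ 0.008.
Since α = 3/2 > 1, p = c/n^{3/2} = o(1/n) is below the triangle threshold p ~ 1/n. Asymptotically E[X] ~ (c³/6)·n^{3(1−α)} = (4³/6)·n^{-1.5} → 0, so by Markov's inequality G has no triangles w.h.p.

E[X] ≈ 0.008; in regime p = Θ(1/n^{3/2}) E[X] tends to 0 (below the triangle threshold p ~ 1/n).


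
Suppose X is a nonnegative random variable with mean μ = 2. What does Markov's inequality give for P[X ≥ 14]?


μ = E[X] = 2, a = 14.
Markov: P[X ≥ 14] ≤ μ/a = (2)/14 = 1/7.
Numerically: ≈ 0.14286.
(Since a = 14 > μ = 2.00000, the bound 1/7 is < 1 and informative.)

P[X ≥ 14] ≤ 1/7 ≈ 0.14286.


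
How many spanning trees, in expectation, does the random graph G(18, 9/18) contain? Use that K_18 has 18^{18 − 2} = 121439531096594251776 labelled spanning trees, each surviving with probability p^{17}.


K_18 has 18^{18 − 2} = 121439531096594251776 labelled spanning trees.
For each such spanning tree H, let X_H = 1 if all 17 edges of H are present in G. Then P[X_H = 1] = p^{17} = (1/2)^{17} = 1/131072.
By linearity of expectation: E[X] = Σ_H E[X_H] = 121439531096594251776 · p^{17} = 121439531096594251776 · 1/131072 = 1853020188851841/2.
Numerically: E[X] ≈ 9.265e+14.

E[X] = 121439531096594251776 · (1/2)^{17} = 1853020188851841/2 ≈ 9.265e+14.


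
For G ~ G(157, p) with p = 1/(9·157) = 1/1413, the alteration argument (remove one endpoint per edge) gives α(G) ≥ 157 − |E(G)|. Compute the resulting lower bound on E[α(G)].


E[|E(G)|] = C(157, 2)·p = 12246 · (1/1413) = 26/3.
E[α(G)] ≥ n − E[|E(G)|] = 157 − 26/3 = 445/3.
Numerically: ≈ 148.33333.
(This is only a lower bound; the true E[α(G)] may be larger.)

E[α(G)] ≥ 445/3 ≈ 148.33333.


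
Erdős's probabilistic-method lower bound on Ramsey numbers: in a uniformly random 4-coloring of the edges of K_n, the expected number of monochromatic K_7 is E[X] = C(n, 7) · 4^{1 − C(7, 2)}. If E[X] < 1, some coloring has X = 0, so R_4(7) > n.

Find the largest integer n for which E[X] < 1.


We need C(n, 7) · 4^{1 − 21} < 1, i.e. C(n, 7) < 4^{21 − 1} = 1099511627776.
Check values of n near the boundary:
  n = 174: C(174, 7) = 847879782984; 847879782984 < 1099511627776? YES
  n = 175: C(175, 7) = 883208107275; 883208107275 < 1099511627776? YES
  n = 176: C(176, 7) = 919790691600; 919790691600 < 1099511627776? YES
  n = 177: C(177, 7) = 957664425960; 957664425960 < 1099511627776? YES
  n = 178: C(178, 7) = 996867063280; 996867063280 < 1099511627776? YES
  n = 179: C(179, 7) = 1037437234460; 1037437234460 < 1099511627776? YES
  n = 180: C(180, 7) = 1079414463600; 1079414463600 < 1099511627776? YES
  n = 181: C(181, 7) = 1122839183400; 1122839183400 < 1099511627776? NO
  n = 182: C(182, 7) = 1167752750736; 1167752750736 < 1099511627776? NO
  n = 183: C(183, 7) = 1214197462413; 1214197462413 < 1099511627776? NO
The largest n with C(n, 7) < 1099511627776 is n = 180 (where E[X] = 67463403975/68719476736 ≈ 0.982). Hence R_4(7) > 180, i.e. R_4(7) ≥ 181.

Largest n = 180; hence R_4(7) > 180.


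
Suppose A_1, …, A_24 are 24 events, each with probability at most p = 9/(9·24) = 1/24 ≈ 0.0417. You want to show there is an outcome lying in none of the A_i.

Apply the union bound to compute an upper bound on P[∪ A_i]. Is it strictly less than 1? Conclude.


Union bound: P[∪_{i=1}^{24} A_i] ≤ Σ_i P[A_i] ≤ 24·p = 24·(1/24) = 1.
Numerically: 1 ≈ 1.0000.
Is 1 < 1? NO.
Since the bound 1 is ≥ 1, the union bound is uninformative here; it does NOT by itself certify existence.

24·p = 1 ≈ 1.0000; existence NOT certified by the union bound.


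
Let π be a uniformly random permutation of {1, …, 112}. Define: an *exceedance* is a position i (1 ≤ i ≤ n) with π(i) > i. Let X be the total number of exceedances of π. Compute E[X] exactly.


Write X = Σ_{i=1}^{112} X_i, where X_i = 1_{π(i) > i}.
For each fixed i, π(i) is uniform over {1, …, 112} (marginal of a uniform permutation), so P[π(i) > i] = (n − i)/n. Summing: Σ_{i=1}^{112} (n − i)/n = (0 + 1 + … + 111)/112 = 112(112 − 1)/(2·112) = (112 − 1)/2.
Hence E[X] = Σ_{i=1}^{112} (112 − i)/112 = 111/2 ≈ 55.50000.

E[X] = 111/2 = 55.50000.


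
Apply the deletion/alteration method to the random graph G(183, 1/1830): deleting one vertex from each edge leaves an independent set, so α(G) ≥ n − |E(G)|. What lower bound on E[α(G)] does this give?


E[|E(G)|] = C(183, 2)·p = 16653 · (1/1830) = 91/10.
E[α(G)] ≥ n − E[|E(G)|] = 183 − 91/10 = 1739/10.
Numerically: ≈ 173.900.
(This is only a lower bound; the true E[α(G)] may be larger.)

E[α(G)] ≥ 1739/10 ≈ 173.900.


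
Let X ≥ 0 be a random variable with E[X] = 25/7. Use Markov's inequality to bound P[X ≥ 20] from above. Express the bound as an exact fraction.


μ = E[X] = 25/7, a = 20.
Markov: P[X ≥ 20] ≤ μ/a = (25/7)/20 = 5/28.
Numerically: ≈ 0.17857.
(Since a = 20 > μ = 3.57143, the bound 5/28 is < 1 and informative.)

P[X ≥ 20] ≤ 5/28 ≈ 0.17857.


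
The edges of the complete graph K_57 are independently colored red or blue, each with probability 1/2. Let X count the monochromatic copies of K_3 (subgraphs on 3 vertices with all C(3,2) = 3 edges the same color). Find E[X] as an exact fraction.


Let X = Σ_S X_S over the C(57, 3) = 29260 subsets S of size 3, where X_S = 1 if the K_3 on S is monochromatic.
For a fixed S, the K_3 on S has C(3, 2) = 3 edges. P[all 3 edges red] = (1/2)^3, and likewise for blue, so P[monochromatic] = 2·(1/2)^3 = 2^{1 − 3} = 1/4.
Summing: E[X] = C(57, 3) · 2^{1 − 3} = 29260 · 1/4 = 7315.
Numerically: E[X] ≈ 7315.0000.

E[X] = C(57,3)·2^(1−C(3,2)) = 7315 ≈ 7315.0000.


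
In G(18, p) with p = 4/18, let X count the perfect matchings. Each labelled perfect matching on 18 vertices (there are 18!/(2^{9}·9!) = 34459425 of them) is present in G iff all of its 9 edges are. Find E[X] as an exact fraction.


K_18 has 18!/(2^{9}·9!) = 34459425 labelled perfect matchings.
For each such perfect matching H, let X_H = 1 if all 9 edges of H are present in G. Then P[X_H = 1] = p^{9} = (2/9)^{9} = 512/387420489.
By linearity: E[X] = Σ_H E[X_H] = 34459425 · p^{9} = 34459425 · 512/387420489 = 217817600/4782969.
Numerically: E[X] ≈ 45.5.

E[X] = 34459425 · (2/9)^{9} = 217817600/4782969 ≈ 45.5.


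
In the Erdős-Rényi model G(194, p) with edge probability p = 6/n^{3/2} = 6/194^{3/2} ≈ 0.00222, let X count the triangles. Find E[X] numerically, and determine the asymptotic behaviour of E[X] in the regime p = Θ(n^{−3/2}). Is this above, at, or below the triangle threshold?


Number of potential triangles: C(194, 3) = 1198144.
Each occurs with probability p³ ≈ (0.00222)³ ≈ 1.09483e-08.
By linearity: E[X] = C(194, 3)·p³ ≈ 1198144 · 1.09483e-08 ≈ 0.013.
Since α = 3/2 > 1, p = c/n^{3/2} = o(1/n) is below the triangle threshold p ~ 1/n. Asymptotically E[X] ~ (c³/6)·n^{3(1−α)} = (6³/6)·n^{-1.5} → 0, so by Markov's inequality G has no triangles w.h.p.

E[X] ≈ 0.013; in regime p = Θ(1/n^{3/2}) E[X] tends to 0 (below the triangle threshold p ~ 1/n).


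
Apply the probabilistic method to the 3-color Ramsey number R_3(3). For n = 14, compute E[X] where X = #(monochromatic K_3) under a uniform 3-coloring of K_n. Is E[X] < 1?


E[X] = C(14, 3) · 3^{1 − 3} = 364 · 3^{−2} = 364/9.
As a reduced fraction: E[X] = 364/9 ≈ 40.4444.
Is E[X] < 1? NO.
Since E[X] ≥ 1, the first-moment bound is inconclusive at n = 14; it does NOT by itself certify R_3(3) > 14.

E[X] = 364/9 ≈ 40.4444; E[X] ≥ 1; first-moment method inconclusive here.


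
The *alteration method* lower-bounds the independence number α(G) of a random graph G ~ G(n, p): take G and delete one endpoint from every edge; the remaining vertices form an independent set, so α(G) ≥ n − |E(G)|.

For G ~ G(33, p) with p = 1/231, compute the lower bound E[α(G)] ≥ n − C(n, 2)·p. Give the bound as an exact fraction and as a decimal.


E[|E(G)|] = C(33, 2)·p = 528 · (1/231) = 16/7.
E[α(G)] ≥ n − E[|E(G)|] = 33 − 16/7 = 215/7.
Numerically: ≈ 30.714286.
(This is only a lower bound; the true E[α(G)] may be larger.)

E[α(G)] ≥ 215/7 ≈ 30.714286.


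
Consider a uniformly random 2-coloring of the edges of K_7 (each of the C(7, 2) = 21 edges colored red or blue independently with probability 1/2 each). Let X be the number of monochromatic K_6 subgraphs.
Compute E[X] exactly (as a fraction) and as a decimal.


Let X = Σ_S X_S over the C(7, 6) = 7 subsets S of size 6, where X_S = 1 if the K_6 on S is monochromatic.
For a fixed S, the K_6 on S has C(6, 2) = 15 edges. P[all 15 edges red] = (1/2)^15, and likewise for blue, so P[monochromatic] = 2·(1/2)^15 = 2^{1 − 15} = 1/16384.
Summing: E[X] = C(7, 6) · 2^{1 − 15} = 7 · 1/16384 = 7/16384.
Numerically: E[X] ≈ 0.000.

E[X] = C(7,6)·2^(1−C(6,2)) = 7/16384 ≈ 0.000.


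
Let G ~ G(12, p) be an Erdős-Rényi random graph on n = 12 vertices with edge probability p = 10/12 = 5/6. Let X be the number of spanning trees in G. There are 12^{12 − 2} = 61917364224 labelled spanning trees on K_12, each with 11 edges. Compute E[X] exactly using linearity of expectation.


K_12 has 12^{12 − 2} = 61917364224 labelled spanning trees.
For each such spanning tree H, let X_H = 1 if all 11 edges of H are present in G. Then P[X_H = 1] = p^{11} = (5/6)^{11} = 48828125/362797056.
Summing the indicators: E[X] = Σ_H E[X_H] = 61917364224 · p^{11} = 61917364224 · 48828125/362797056 = 25000000000/3.
Numerically: E[X] ≈ 8.333e+09.

E[X] = 61917364224 · (5/6)^{11} = 25000000000/3 ≈ 8.333e+09.


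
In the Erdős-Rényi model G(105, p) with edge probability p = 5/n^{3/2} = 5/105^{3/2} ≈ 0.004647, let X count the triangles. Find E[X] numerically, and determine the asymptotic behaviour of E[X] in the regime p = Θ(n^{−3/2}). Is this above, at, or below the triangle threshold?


Number of potential triangles: C(105, 3) = 187460.
Each occurs with probability p³ ≈ (0.004647)³ ≈ 1.003594e-07.
By linearity: E[X] = C(105, 3)·p³ ≈ 187460 · 1.003594e-07 ≈ 0.0188.
Since α = 3/2 > 1, p = c/n^{3/2} = o(1/n) is below the triangle threshold p ~ 1/n. Asymptotically E[X] ~ (c³/6)·n^{3(1−α)} = (5³/6)·n^{-1.5} → 0, so by Markov's inequality G has no triangles w.h.p.

E[X] ≈ 0.0188; in regime p = Θ(1/n^{3/2}) E[X] tends to 0 (below the triangle threshold p ~ 1/n).


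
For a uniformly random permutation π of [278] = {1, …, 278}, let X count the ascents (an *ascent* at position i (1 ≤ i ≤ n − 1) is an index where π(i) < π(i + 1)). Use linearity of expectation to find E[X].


Write X = Σ X_I over i = 1, …, 277, with X_I the indicator of one ascent.
There are 277 indicators.
For each fixed i, the pair (π(i), π(i+1)) is a uniformly random ordered pair of distinct values from {1, …, 278}; by symmetry P[π(i) < π(i+1)] = 1/2.
By linearity: E[X] = 277 · (1/2) = (278 − 1) · (1/2) = 277/2 ≈ 138.5000.

E[X] = 277/2 = 138.5000.


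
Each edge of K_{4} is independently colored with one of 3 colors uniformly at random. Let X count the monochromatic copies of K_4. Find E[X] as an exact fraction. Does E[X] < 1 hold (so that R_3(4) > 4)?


E[X] = C(4, 4) · 3^{1 − 6} = 1 · 3^{−5} = 1/243.
As a reduced fraction: E[X] = 1/243 ≈ 0.004.
Is E[X] < 1? YES.
Since E[X] < 1, there exists a 3-coloring of K_{4} with no monochromatic K_4; hence R_3(4) > 4.

E[X] = 1/243 ≈ 0.004; E[X] < 1, so R_3(4) > 4.


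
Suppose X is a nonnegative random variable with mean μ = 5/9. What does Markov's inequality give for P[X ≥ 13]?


μ = E[X] = 5/9, a = 13.
Markov: P[X ≥ 13] ≤ μ/a = (5/9)/13 = 5/117.
Numerically: ≈ 0.042735.
(Since a = 13 > μ = 0.555556, the bound 5/117 is < 1 and informative.)

P[X ≥ 13] ≤ 5/117 ≈ 0.042735.


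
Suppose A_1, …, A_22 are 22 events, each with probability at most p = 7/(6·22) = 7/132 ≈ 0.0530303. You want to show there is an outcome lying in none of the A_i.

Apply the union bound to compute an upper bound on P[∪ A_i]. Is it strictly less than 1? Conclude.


Union bound: P[∪_{i=1}^{22} A_i] ≤ Σ_i P[A_i] ≤ 22·p = 22·(7/132) = 7/6.
Numerically: 7/6 ≈ 1.1666667.
Is 7/6 < 1? NO.
Since the bound 7/6 is ≥ 1, the union bound is uninformative here; it does NOT by itself certify existence.

22·p = 7/6 ≈ 1.1666667; existence NOT certified by the union bound.


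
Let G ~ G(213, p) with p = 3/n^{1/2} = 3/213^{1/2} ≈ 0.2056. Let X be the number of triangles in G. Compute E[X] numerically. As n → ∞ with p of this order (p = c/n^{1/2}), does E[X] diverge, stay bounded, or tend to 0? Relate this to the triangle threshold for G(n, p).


Number of potential triangles: C(213, 3) = 1587986.
Each occurs with probability p³ ≈ (0.2056)³ ≈ 8.685491e-03.
By linearity: E[X] = C(213, 3)·p³ ≈ 1587986 · 8.685491e-03 ≈ 13792.4376.
Since α = 1/2 < 1, p = c/n^{1/2} ≫ 1/n is above the triangle threshold p ~ 1/n. Asymptotically E[X] ~ (c³/6)·n^{3(1−α)} = (3³/6)·n^{1.5} → ∞; triangles are abundant w.h.p.

E[X] ≈ 13792.4376; in regime p = Θ(1/n^{1/2}) E[X] diverges (above the triangle threshold p ~ 1/n).


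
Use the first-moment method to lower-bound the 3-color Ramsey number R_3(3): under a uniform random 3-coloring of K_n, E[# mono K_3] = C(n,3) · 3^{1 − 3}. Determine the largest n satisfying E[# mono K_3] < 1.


We need C(n, 3) · 3^{1 − 3} < 1, i.e. C(n, 3) < 3^{3 − 1} = 9.
Check values of n near the boundary:
  n = 3: C(3, 3) = 1; 1 < 9? YES
  n = 4: C(4, 3) = 4; 4 < 9? YES
  n = 5: C(5, 3) = 10; 10 < 9? NO
  n = 6: C(6, 3) = 20; 20 < 9? NO
The largest n with C(n, 3) < 9 is n = 4 (where E[X] = 4/9 ≈ 0.4444). Hence R_3(3) > 4, i.e. R_3(3) ≥ 5.

Largest n = 4; hence R_3(3) > 4.


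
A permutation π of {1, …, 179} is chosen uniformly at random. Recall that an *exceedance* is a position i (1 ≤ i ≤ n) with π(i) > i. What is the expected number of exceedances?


Write X = Σ_{i=1}^{179} X_i, where X_i = 1_{π(i) > i}.
For each fixed i, π(i) is uniform over {1, …, 179} (marginal of a uniform permutation), so P[π(i) > i] = (n − i)/n. Summing: Σ_{i=1}^{179} (n − i)/n = (0 + 1 + … + 178)/179 = 179(179 − 1)/(2·179) = (179 − 1)/2.
Hence E[X] = Σ_{i=1}^{179} (179 − i)/179 = 89 ≈ 89.0000.

E[X] = 89 = 89.0000.


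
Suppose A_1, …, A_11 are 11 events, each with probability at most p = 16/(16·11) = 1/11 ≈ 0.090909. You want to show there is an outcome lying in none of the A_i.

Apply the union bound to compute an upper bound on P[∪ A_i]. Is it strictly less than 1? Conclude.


Union bound: P[∪_{i=1}^{11} A_i] ≤ Σ_i P[A_i] ≤ 11·p = 11·(1/11) = 1.
Numerically: 1 ≈ 1.000000.
Is 1 < 1? NO.
Since the bound 1 is ≥ 1, the union bound is uninformative here; it does NOT by itself certify existence.

11·p = 1 ≈ 1.000000; existence NOT certified by the union bound.


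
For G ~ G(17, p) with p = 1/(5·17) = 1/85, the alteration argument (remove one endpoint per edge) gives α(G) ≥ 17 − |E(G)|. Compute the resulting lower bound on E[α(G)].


E[|E(G)|] = C(17, 2)·p = 136 · (1/85) = 8/5.
E[α(G)] ≥ n − E[|E(G)|] = 17 − 8/5 = 77/5.
Numerically: ≈ 15.40000.
(This is only a lower bound; the true E[α(G)] may be larger.)

E[α(G)] ≥ 77/5 ≈ 15.40000.


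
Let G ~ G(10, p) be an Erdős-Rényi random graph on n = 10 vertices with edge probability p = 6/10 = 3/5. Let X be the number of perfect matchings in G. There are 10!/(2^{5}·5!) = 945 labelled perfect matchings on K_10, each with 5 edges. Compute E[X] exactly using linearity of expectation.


K_10 has 10!/(2^{5}·5!) = 945 labelled perfect matchings.
For each such perfect matching H, let X_H = 1 if all 5 edges of H are present in G. Then P[X_H = 1] = p^{5} = (3/5)^{5} = 243/3125.
By linearity of expectation: E[X] = Σ_H E[X_H] = 945 · p^{5} = 945 · 243/3125 = 45927/625.
Numerically: E[X] ≈ 73.4832.

E[X] = 945 · (3/5)^{5} = 45927/625 ≈ 73.4832.


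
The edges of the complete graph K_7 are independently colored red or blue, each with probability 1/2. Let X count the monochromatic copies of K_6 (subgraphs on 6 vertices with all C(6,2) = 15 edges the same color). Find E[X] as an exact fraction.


Let X = Σ_S X_S over the C(7, 6) = 7 subsets S of size 6, where X_S = 1 if the K_6 on S is monochromatic.
For a fixed S, the K_6 on S has C(6, 2) = 15 edges. P[all 15 edges red] = (1/2)^15, and likewise for blue, so P[monochromatic] = 2·(1/2)^15 = 2^{1 − 15} = 1/16384.
By linearity of expectation: E[X] = C(7, 6) · 2^{1 − 15} = 7 · 1/16384 = 7/16384.
Numerically: E[X] ≈ 0.000427.

E[X] = C(7,6)·2^(1−C(6,2)) = 7/16384 ≈ 0.000427.


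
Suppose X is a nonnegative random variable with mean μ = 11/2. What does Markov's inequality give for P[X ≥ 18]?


μ = E[X] = 11/2, a = 18.
Markov: P[X ≥ 18] ≤ μ/a = (11/2)/18 = 11/36.
Numerically: ≈ 0.306.
(Since a = 18 > μ = 5.500, the bound 11/36 is < 1 and informative.)

P[X ≥ 18] ≤ 11/36 ≈ 0.306.


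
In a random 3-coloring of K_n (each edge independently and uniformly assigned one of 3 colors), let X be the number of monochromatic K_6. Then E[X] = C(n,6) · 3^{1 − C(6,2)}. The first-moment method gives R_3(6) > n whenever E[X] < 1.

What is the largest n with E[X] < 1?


We need C(n, 6) · 3^{1 − 15} < 1, i.e. C(n, 6) < 3^{15 − 1} = 4782969.
Check values of n near the boundary:
  n = 36: C(36, 6) = 1947792; 1947792 < 4782969? YES
  n = 37: C(37, 6) = 2324784; 2324784 < 4782969? YES
  n = 38: C(38, 6) = 2760681; 2760681 < 4782969? YES
  n = 39: C(39, 6) = 3262623; 3262623 < 4782969? YES
  n = 40: C(40, 6) = 3838380; 3838380 < 4782969? YES
  n = 41: C(41, 6) = 4496388; 4496388 < 4782969? YES
  n = 42: C(42, 6) = 5245786; 5245786 < 4782969? NO
  n = 43: C(43, 6) = 6096454; 6096454 < 4782969? NO
The largest n with C(n, 6) < 4782969 is n = 41 (where E[X] = 1498796/1594323 ≈ 0.9400830). Hence R_3(6) > 41, i.e. R_3(6) ≥ 42.

Largest n = 41; hence R_3(6) > 41.


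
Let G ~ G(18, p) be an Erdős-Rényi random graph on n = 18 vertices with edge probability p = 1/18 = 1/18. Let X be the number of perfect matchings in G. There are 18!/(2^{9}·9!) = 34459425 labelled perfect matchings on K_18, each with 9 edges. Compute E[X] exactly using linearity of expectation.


K_18 has 18!/(2^{9}·9!) = 34459425 labelled perfect matchings.
For each such perfect matching H, let X_H = 1 if all 9 edges of H are present in G. Then P[X_H = 1] = p^{9} = (1/18)^{9} = 1/198359290368.
By linearity: E[X] = Σ_H E[X_H] = 34459425 · p^{9} = 34459425 · 1/198359290368 = 425425/2448880128.
Numerically: E[X] ≈ 0.0001737.

E[X] = 34459425 · (1/18)^{9} = 425425/2448880128 ≈ 0.0001737.


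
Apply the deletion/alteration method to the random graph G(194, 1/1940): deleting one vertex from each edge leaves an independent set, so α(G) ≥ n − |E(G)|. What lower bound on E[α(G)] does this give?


E[|E(G)|] = C(194, 2)·p = 18721 · (1/1940) = 193/20.
E[α(G)] ≥ n − E[|E(G)|] = 194 − 193/20 = 3687/20.
Numerically: ≈ 184.3500.
(This is only a lower bound; the true E[α(G)] may be larger.)

E[α(G)] ≥ 3687/20 ≈ 184.3500.


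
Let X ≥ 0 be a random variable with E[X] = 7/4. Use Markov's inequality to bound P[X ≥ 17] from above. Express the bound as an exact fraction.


μ = E[X] = 7/4, a = 17.
Markov: P[X ≥ 17] ≤ μ/a = (7/4)/17 = 7/68.
Numerically: ≈ 0.103.
(Since a = 17 > μ = 1.750, the bound 7/68 is < 1 and informative.)

P[X ≥ 17] ≤ 7/68 ≈ 0.103.


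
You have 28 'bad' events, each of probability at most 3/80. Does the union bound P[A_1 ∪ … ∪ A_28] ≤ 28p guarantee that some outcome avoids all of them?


Union bound: P[∪_{i=1}^{28} A_i] ≤ Σ_i P[A_i] ≤ 28·p = 28·(3/80) = 21/20.
Numerically: 21/20 ≈ 1.050.
Is 21/20 < 1? NO.
Since the bound 21/20 is ≥ 1, the union bound is uninformative here; it does NOT by itself certify existence.

28·p = 21/20 ≈ 1.050; existence NOT certified by the union bound.


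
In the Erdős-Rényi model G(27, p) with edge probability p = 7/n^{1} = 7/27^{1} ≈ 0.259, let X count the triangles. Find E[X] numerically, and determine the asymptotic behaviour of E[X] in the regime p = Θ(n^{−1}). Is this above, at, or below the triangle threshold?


Number of potential triangles: C(27, 3) = 2925.
Each occurs with probability p³ ≈ (0.259)³ ≈ 1.74262e-02.
By linearity: E[X] = C(27, 3)·p³ ≈ 2925 · 1.74262e-02 ≈ 50.972.
Here α = 1, so p = 7/n is exactly at the triangle threshold p ~ 1/n. Asymptotically E[X] → c³/6 = 7³/6 = 343/6 ≈ 57.167, a bounded constant. In this regime the triangle count is asymptotically Poisson(c³/6).

E[X] ≈ 50.972; in regime p = Θ(1/n^{1}) E[X] stays bounded (at the triangle threshold p ~ 1/n).


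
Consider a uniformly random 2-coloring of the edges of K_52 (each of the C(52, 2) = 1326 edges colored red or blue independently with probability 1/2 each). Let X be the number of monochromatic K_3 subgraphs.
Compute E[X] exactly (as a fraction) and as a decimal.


Let X = Σ_S X_S over the C(52, 3) = 22100 subsets S of size 3, where X_S = 1 if the K_3 on S is monochromatic.
For a fixed S, the K_3 on S has C(3, 2) = 3 edges. P[all 3 edges red] = (1/2)^3, and likewise for blue, so P[monochromatic] = 2·(1/2)^3 = 2^{1 − 3} = 1/4.
By linearity: E[X] = C(52, 3) · 2^{1 − 3} = 22100 · 1/4 = 5525.
Numerically: E[X] ≈ 5525.000.

E[X] = C(52,3)·2^(1−C(3,2)) = 5525 ≈ 5525.000.


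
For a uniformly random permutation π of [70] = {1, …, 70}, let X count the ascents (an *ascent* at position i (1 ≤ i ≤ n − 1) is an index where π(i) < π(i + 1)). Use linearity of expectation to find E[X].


Write X = Σ X_I over i = 1, …, 69, with X_I the indicator of one ascent.
There are 69 indicators.
For each fixed i, the pair (π(i), π(i+1)) is a uniformly random ordered pair of distinct values from {1, …, 70}; by symmetry P[π(i) < π(i+1)] = 1/2.
By linearity: E[X] = 69 · (1/2) = (70 − 1) · (1/2) = 69/2 ≈ 34.500000.

E[X] = 69/2 = 34.500000.


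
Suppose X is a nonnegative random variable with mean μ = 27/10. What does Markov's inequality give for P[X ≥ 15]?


μ = E[X] = 27/10, a = 15.
Markov: P[X ≥ 15] ≤ μ/a = (27/10)/15 = 9/50.
Numerically: ≈ 0.180.
(Since a = 15 > μ = 2.700, the bound 9/50 is < 1 and informative.)

P[X ≥ 15] ≤ 9/50 ≈ 0.180.


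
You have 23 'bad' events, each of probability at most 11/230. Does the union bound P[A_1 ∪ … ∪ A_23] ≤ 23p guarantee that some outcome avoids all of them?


Union bound: P[∪_{i=1}^{23} A_i] ≤ Σ_i P[A_i] ≤ 23·p = 23·(11/230) = 11/10.
Numerically: 11/10 ≈ 1.100000.
Is 11/10 < 1? NO.
Since the bound 11/10 is ≥ 1, the union bound is uninformative here; it does NOT by itself certify existence.

23·p = 11/10 ≈ 1.100000; existence NOT certified by the union bound.


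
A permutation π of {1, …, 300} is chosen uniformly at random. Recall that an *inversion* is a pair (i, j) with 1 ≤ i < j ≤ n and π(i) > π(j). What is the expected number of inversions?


Write X = Σ X_I over the C(300, 2) = 44850 pairs i < j, with X_I the indicator of one inversion.
There are 44850 indicators.
For each fixed pair i < j, the values π(i) and π(j) are two distinct elements of {1, …, 300} in uniformly random order; by symmetry P[π(i) > π(j)] = 1/2.
By linearity: E[X] = 44850 · (1/2) = C(300, 2) · (1/2) = 44850/2 = 22425 ≈ 22425.00000.

E[X] = 22425 = 22425.00000.


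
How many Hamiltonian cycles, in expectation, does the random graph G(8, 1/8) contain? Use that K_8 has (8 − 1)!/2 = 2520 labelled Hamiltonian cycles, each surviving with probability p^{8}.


K_8 has (8 − 1)!/2 = 2520 labelled Hamiltonian cycles.
For each such Hamiltonian cycle H, let X_H = 1 if all 8 edges of H are present in G. Then P[X_H = 1] = p^{8} = (1/8)^{8} = 1/16777216.
Summing the indicators: E[X] = Σ_H E[X_H] = 2520 · p^{8} = 2520 · 1/16777216 = 315/2097152.
Numerically: E[X] ≈ 0.000150204.

E[X] = 2520 · (1/8)^{8} = 315/2097152 ≈ 0.000150204.


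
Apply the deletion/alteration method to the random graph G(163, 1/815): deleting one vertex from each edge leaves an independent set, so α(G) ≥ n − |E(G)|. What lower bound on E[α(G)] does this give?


E[|E(G)|] = C(163, 2)·p = 13203 · (1/815) = 81/5.
E[α(G)] ≥ n − E[|E(G)|] = 163 − 81/5 = 734/5.
Numerically: ≈ 146.800.
(This is only a lower bound; the true E[α(G)] may be larger.)

E[α(G)] ≥ 734/5 ≈ 146.800.


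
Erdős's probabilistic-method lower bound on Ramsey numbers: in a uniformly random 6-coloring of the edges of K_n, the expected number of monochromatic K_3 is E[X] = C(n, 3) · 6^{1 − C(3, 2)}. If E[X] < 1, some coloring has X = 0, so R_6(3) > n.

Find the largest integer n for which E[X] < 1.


We need C(n, 3) · 6^{1 − 3} < 1, i.e. C(n, 3) < 6^{3 − 1} = 36.
Check values of n near the boundary:
  n = 4: C(4, 3) = 4; 4 < 36? YES
  n = 5: C(5, 3) = 10; 10 < 36? YES
  n = 6: C(6, 3) = 20; 20 < 36? YES
  n = 7: C(7, 3) = 35; 35 < 36? YES
  n = 8: C(8, 3) = 56; 56 < 36? NO
The largest n with C(n, 3) < 36 is n = 7 (where E[X] = 35/36 ≈ 0.97222). Hence R_6(3) > 7, i.e. R_6(3) ≥ 8.

Largest n = 7; hence R_6(3) > 7.


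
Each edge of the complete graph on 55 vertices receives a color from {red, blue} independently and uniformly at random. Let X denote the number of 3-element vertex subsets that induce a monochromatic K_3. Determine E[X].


Let X = Σ_S X_S over the C(55, 3) = 26235 subsets S of size 3, where X_S = 1 if the K_3 on S is monochromatic.
For a fixed S, the K_3 on S has C(3, 2) = 3 edges. P[all 3 edges red] = (1/2)^3, and likewise for blue, so P[monochromatic] = 2·(1/2)^3 = 2^{1 − 3} = 1/4.
By linearity of expectation: E[X] = C(55, 3) · 2^{1 − 3} = 26235 · 1/4 = 26235/4.
Numerically: E[X] ≈ 6558.750.

E[X] = C(55,3)·2^(1−C(3,2)) = 26235/4 ≈ 6558.750.


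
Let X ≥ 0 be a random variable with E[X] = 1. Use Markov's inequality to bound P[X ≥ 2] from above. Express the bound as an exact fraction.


μ = E[X] = 1, a = 2.
Markov: P[X ≥ 2] ≤ μ/a = (1)/2 = 1/2.
Numerically: ≈ 0.500000.
(Since a = 2 > μ = 1.000000, the bound 1/2 is < 1 and informative.)

P[X ≥ 2] ≤ 1/2 ≈ 0.500000.


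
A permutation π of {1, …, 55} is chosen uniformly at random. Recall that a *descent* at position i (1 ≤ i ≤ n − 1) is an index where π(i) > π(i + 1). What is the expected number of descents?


Write X = Σ X_I over i = 1, …, 54, with X_I the indicator of one descent.
There are 54 indicators.
For each fixed i, the pair (π(i), π(i+1)) is a uniformly random ordered pair of distinct values from {1, …, 55}; by symmetry P[π(i) > π(i+1)] = 1/2.
By linearity: E[X] = 54 · (1/2) = (55 − 1) · (1/2) = 27 ≈ 27.0000.

E[X] = 27 = 27.0000.


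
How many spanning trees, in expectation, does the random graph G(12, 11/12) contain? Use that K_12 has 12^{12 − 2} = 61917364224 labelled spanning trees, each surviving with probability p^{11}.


K_12 has 12^{12 − 2} = 61917364224 labelled spanning trees.
For each such spanning tree H, let X_H = 1 if all 11 edges of H are present in G. Then P[X_H = 1] = p^{11} = (11/12)^{11} = 285311670611/743008370688.
Summing the indicators: E[X] = Σ_H E[X_H] = 61917364224 · p^{11} = 61917364224 · 285311670611/743008370688 = 285311670611/12.
Numerically: E[X] ≈ 2.3776e+10.

E[X] = 61917364224 · (11/12)^{11} = 285311670611/12 ≈ 2.3776e+10.


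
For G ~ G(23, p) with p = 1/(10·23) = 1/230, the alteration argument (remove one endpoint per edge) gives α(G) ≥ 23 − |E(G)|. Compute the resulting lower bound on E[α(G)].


E[|E(G)|] = C(23, 2)·p = 253 · (1/230) = 11/10.
E[α(G)] ≥ n − E[|E(G)|] = 23 − 11/10 = 219/10.
Numerically: ≈ 21.90000.
(This is only a lower bound; the true E[α(G)] may be larger.)

E[α(G)] ≥ 219/10 ≈ 21.90000.


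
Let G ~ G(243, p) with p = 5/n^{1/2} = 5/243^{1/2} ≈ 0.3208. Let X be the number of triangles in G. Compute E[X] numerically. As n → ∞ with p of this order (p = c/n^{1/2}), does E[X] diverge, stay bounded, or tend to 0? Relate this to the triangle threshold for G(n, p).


Number of potential triangles: C(243, 3) = 2362041.
Each occurs with probability p³ ≈ (0.3208)³ ≈ 3.299899e-02.
By linearity: E[X] = C(243, 3)·p³ ≈ 2362041 · 3.299899e-02 ≈ 77944.9593.
Since α = 1/2 < 1, p = c/n^{1/2} ≫ 1/n is above the triangle threshold p ~ 1/n. Asymptotically E[X] ~ (c³/6)·n^{3(1−α)} = (5³/6)·n^{1.5} → ∞; triangles are abundant w.h.p.

E[X] ≈ 77944.9593; in regime p = Θ(1/n^{1/2}) E[X] diverges (above the triangle threshold p ~ 1/n).


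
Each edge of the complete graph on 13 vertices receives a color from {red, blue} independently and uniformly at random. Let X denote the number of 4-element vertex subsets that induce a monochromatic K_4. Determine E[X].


Let X = Σ_S X_S over the C(13, 4) = 715 subsets S of size 4, where X_S = 1 if the K_4 on S is monochromatic.
For a fixed S, the K_4 on S has C(4, 2) = 6 edges. P[all 6 edges red] = (1/2)^6, and likewise for blue, so P[monochromatic] = 2·(1/2)^6 = 2^{1 − 6} = 1/32.
By linearity of expectation: E[X] = C(13, 4) · 2^{1 − 6} = 715 · 1/32 = 715/32.
Numerically: E[X] ≈ 22.343750.

E[X] = C(13,4)·2^(1−C(4,2)) = 715/32 ≈ 22.343750.


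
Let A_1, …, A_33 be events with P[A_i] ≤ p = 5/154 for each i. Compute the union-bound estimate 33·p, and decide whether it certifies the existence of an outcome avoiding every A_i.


Union bound: P[∪_{i=1}^{33} A_i] ≤ Σ_i P[A_i] ≤ 33·p = 33·(5/154) = 15/14.
Numerically: 15/14 ≈ 1.071429.
Is 15/14 < 1? NO.
Since the bound 15/14 is ≥ 1, the union bound is uninformative here; it does NOT by itself certify existence.

33·p = 15/14 ≈ 1.071429; existence NOT certified by the union bound.


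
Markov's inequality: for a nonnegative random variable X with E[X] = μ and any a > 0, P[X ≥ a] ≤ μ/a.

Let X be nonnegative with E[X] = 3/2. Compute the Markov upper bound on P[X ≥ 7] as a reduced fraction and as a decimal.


μ = E[X] = 3/2, a = 7.
Markov: P[X ≥ 7] ≤ μ/a = (3/2)/7 = 3/14.
Numerically: ≈ 0.21429.
(Since a = 7 > μ = 1.50000, the bound 3/14 is < 1 and informative.)

P[X ≥ 7] ≤ 3/14 ≈ 0.21429.


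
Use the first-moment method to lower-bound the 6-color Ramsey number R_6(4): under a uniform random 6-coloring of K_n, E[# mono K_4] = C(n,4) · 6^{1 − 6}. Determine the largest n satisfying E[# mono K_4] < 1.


We need C(n, 4) · 6^{1 − 6} < 1, i.e. C(n, 4) < 6^{6 − 1} = 7776.
Check values of n near the boundary:
  n = 17: C(17, 4) = 2380; 2380 < 7776? YES
  n = 18: C(18, 4) = 3060; 3060 < 7776? YES
  n = 19: C(19, 4) = 3876; 3876 < 7776? YES
  n = 20: C(20, 4) = 4845; 4845 < 7776? YES
  n = 21: C(21, 4) = 5985; 5985 < 7776? YES
  n = 22: C(22, 4) = 7315; 7315 < 7776? YES
  n = 23: C(23, 4) = 8855; 8855 < 7776? NO
The largest n with C(n, 4) < 7776 is n = 22 (where E[X] = 7315/7776 ≈ 0.94072). Hence R_6(4) > 22, i.e. R_6(4) ≥ 23.

Largest n = 22; hence R_6(4) > 22.


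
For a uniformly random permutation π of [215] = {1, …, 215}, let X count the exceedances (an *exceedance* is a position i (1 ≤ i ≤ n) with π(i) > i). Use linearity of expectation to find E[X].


Write X = Σ_{i=1}^{215} X_i, where X_i = 1_{π(i) > i}.
For each fixed i, π(i) is uniform over {1, …, 215} (marginal of a uniform permutation), so P[π(i) > i] = (n − i)/n. Summing: Σ_{i=1}^{215} (n − i)/n = (0 + 1 + … + 214)/215 = 215(215 − 1)/(2·215) = (215 − 1)/2.
Hence E[X] = Σ_{i=1}^{215} (215 − i)/215 = 107 ≈ 107.000000.

E[X] = 107 = 107.000000.


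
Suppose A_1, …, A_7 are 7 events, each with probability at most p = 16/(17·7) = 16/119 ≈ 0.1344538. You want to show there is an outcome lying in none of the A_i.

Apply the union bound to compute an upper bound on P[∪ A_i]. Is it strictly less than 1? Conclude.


Union bound: P[∪_{i=1}^{7} A_i] ≤ Σ_i P[A_i] ≤ 7·p = 7·(16/119) = 16/17.
Numerically: 16/17 ≈ 0.9411765.
Is 16/17 < 1? YES.
Since P[∪ A_i] ≤ 16/17 < 1, the complement has P[∩ A_i^c] ≥ 1 − 16/17 = 1/17 > 0, so some outcome avoids every A_i.

7·p = 16/17 ≈ 0.9411765; existence CERTIFIED by the union bound.


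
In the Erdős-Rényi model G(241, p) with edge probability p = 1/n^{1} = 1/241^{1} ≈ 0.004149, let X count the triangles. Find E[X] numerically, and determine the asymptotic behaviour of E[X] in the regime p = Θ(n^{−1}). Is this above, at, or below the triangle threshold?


Number of potential triangles: C(241, 3) = 2303960.
Each occurs with probability p³ ≈ (0.004149)³ ≈ 7.144122e-08.
By linearity: E[X] = C(241, 3)·p³ ≈ 2303960 · 7.144122e-08 ≈ 0.1646.
Here α = 1, so p = 1/n is exactly at the triangle threshold p ~ 1/n. Asymptotically E[X] → c³/6 = 1³/6 = 1/6 ≈ 0.1667, a bounded constant. In this regime the triangle count is asymptotically Poisson(c³/6).

E[X] ≈ 0.1646; in regime p = Θ(1/n^{1}) E[X] stays bounded (at the triangle threshold p ~ 1/n).


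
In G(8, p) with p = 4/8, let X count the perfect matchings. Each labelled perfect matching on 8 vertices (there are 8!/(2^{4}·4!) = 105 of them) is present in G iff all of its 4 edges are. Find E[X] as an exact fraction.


K_8 has 8!/(2^{4}·4!) = 105 labelled perfect matchings.
For each such perfect matching H, let X_H = 1 if all 4 edges of H are present in G. Then P[X_H = 1] = p^{4} = (1/2)^{4} = 1/16.
Summing the indicators: E[X] = Σ_H E[X_H] = 105 · p^{4} = 105 · 1/16 = 105/16.
Numerically: E[X] ≈ 6.56.

E[X] = 105 · (1/2)^{4} = 105/16 ≈ 6.56.


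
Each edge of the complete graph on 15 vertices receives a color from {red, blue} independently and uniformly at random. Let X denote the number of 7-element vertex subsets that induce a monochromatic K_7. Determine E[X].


Let X = Σ_S X_S over the C(15, 7) = 6435 subsets S of size 7, where X_S = 1 if the K_7 on S is monochromatic.
For a fixed S, the K_7 on S has C(7, 2) = 21 edges. P[all 21 edges red] = (1/2)^21, and likewise for blue, so P[monochromatic] = 2·(1/2)^21 = 2^{1 − 21} = 1/1048576.
By linearity: E[X] = C(15, 7) · 2^{1 − 21} = 6435 · 1/1048576 = 6435/1048576.
Numerically: E[X] ≈ 0.006137.

E[X] = C(15,7)·2^(1−C(7,2)) = 6435/1048576 ≈ 0.006137.


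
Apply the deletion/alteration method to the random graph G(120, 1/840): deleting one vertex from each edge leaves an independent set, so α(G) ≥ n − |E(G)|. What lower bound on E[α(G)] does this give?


E[|E(G)|] = C(120, 2)·p = 7140 · (1/840) = 17/2.
E[α(G)] ≥ n − E[|E(G)|] = 120 − 17/2 = 223/2.
Numerically: ≈ 111.50000.
(This is only a lower bound; the true E[α(G)] may be larger.)

E[α(G)] ≥ 223/2 ≈ 111.50000.
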